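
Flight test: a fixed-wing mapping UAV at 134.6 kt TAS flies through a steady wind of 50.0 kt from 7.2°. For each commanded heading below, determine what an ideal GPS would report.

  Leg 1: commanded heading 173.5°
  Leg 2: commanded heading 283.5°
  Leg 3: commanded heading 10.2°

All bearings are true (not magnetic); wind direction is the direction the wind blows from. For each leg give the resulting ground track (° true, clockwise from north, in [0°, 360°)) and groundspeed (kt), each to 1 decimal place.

Leg 1: heading 173.5°; drift +3.7° → track 177.2°, groundspeed 183.6 kt
Leg 2: heading 283.5°; drift -21.1° → track 262.4°, groundspeed 138.3 kt
Leg 3: heading 10.2°; drift +1.8° → track 12.0°, groundspeed 84.7 kt

Leg 1: track=177.2°, groundspeed=183.6 kt
Leg 2: track=262.4°, groundspeed=138.3 kt
Leg 3: track=12.0°, groundspeed=84.7 kt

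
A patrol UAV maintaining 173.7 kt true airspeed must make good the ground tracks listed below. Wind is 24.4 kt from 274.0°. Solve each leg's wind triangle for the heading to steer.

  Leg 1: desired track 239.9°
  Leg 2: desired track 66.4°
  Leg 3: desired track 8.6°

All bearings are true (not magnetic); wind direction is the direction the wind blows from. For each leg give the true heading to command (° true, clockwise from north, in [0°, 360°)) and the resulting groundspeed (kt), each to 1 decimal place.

Leg 1: heading=244.4°, groundspeed=153.0 kt
Leg 2: heading=62.7°, groundspeed=195.0 kt
Leg 3: heading=0.6°, groundspeed=173.9 kt

Leg 1: desired track 239.9°; wind correction +4.5° → command heading 244.4°, groundspeed 153.0 kt
Leg 2: desired track 66.4°; wind correction -3.7° → command heading 62.7°, groundspeed 195.0 kt
Leg 3: desired track 8.6°; wind correction -8.0° → command heading 0.6°, groundspeed 173.9 kt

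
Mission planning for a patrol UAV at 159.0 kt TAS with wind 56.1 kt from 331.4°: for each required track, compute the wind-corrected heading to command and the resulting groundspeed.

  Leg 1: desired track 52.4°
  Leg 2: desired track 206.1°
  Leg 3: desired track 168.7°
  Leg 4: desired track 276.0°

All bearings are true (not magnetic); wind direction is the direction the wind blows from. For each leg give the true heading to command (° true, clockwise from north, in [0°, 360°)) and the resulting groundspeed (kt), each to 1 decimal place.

Leg 1: heading=32.0°, groundspeed=140.3 kt
Leg 2: heading=222.8°, groundspeed=184.7 kt
Leg 3: heading=174.7°, groundspeed=211.7 kt
Leg 4: heading=292.9°, groundspeed=120.3 kt

Leg 1: desired track 52.4°; wind correction -20.4° → command heading 32.0°, groundspeed 140.3 kt
Leg 2: desired track 206.1°; wind correction +16.7° → command heading 222.8°, groundspeed 184.7 kt
Leg 3: desired track 168.7°; wind correction +6.0° → command heading 174.7°, groundspeed 211.7 kt
Leg 4: desired track 276.0°; wind correction +16.9° → command heading 292.9°, groundspeed 120.3 kt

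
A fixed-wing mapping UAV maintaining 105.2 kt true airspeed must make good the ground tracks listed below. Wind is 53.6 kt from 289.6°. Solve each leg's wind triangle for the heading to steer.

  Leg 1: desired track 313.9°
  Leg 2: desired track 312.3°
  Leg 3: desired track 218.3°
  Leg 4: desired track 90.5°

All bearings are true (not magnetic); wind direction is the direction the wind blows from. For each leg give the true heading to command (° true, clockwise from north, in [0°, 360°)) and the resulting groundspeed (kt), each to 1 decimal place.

Leg 1: desired track 313.9°; wind correction -12.1° → command heading 301.8°, groundspeed 54.0 kt
Leg 2: desired track 312.3°; wind correction -11.3° → command heading 301.0°, groundspeed 53.7 kt
Leg 3: desired track 218.3°; wind correction +28.9° → command heading 247.2°, groundspeed 75.0 kt
Leg 4: desired track 90.5°; wind correction -9.6° → command heading 80.9°, groundspeed 154.4 kt

Leg 1: heading=301.8°, groundspeed=54.0 kt
Leg 2: heading=301.0°, groundspeed=53.7 kt
Leg 3: heading=247.2°, groundspeed=75.0 kt
Leg 4: heading=80.9°, groundspeed=154.4 kt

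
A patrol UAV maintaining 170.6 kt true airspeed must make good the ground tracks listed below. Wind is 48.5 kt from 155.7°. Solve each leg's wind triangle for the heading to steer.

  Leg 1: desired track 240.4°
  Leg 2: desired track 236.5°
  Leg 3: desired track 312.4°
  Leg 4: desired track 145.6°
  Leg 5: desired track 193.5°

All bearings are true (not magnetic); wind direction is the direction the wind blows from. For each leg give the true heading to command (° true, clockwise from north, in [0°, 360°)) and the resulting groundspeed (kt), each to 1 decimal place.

Leg 1: heading=224.0°, groundspeed=159.1 kt
Leg 2: heading=220.2°, groundspeed=156.0 kt
Leg 3: heading=305.9°, groundspeed=214.1 kt
Leg 4: heading=148.5°, groundspeed=122.6 kt
Leg 5: heading=183.5°, groundspeed=129.7 kt

Leg 1: desired track 240.4°; wind correction -16.4° → command heading 224.0°, groundspeed 159.1 kt
Leg 2: desired track 236.5°; wind correction -16.3° → command heading 220.2°, groundspeed 156.0 kt
Leg 3: desired track 312.4°; wind correction -6.5° → command heading 305.9°, groundspeed 214.1 kt
Leg 4: desired track 145.6°; wind correction +2.9° → command heading 148.5°, groundspeed 122.6 kt
Leg 5: desired track 193.5°; wind correction -10.0° → command heading 183.5°, groundspeed 129.7 kt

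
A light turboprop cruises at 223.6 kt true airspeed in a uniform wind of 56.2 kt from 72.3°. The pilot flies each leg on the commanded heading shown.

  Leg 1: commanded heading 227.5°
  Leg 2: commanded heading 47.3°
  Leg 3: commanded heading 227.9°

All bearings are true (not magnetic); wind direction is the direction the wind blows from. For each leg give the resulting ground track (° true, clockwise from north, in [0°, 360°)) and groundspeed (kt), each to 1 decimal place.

Leg 1: track=232.4°, groundspeed=275.6 kt
Leg 2: track=39.5°, groundspeed=174.3 kt
Leg 3: track=232.7°, groundspeed=275.8 kt

Leg 1: heading 227.5°; drift +4.9° → track 232.4°, groundspeed 275.6 kt
Leg 2: heading 47.3°; drift -7.8° → track 39.5°, groundspeed 174.3 kt
Leg 3: heading 227.9°; drift +4.8° → track 232.7°, groundspeed 275.8 kt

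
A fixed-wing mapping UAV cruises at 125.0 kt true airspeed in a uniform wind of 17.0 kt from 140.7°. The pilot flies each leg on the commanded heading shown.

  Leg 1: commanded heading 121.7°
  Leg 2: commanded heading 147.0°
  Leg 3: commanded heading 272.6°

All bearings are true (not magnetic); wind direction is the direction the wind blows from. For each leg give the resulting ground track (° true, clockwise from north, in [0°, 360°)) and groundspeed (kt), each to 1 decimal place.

Leg 1: heading 121.7°; drift -2.9° → track 118.8°, groundspeed 109.1 kt
Leg 2: heading 147.0°; drift +1.0° → track 148.0°, groundspeed 108.1 kt
Leg 3: heading 272.6°; drift +5.3° → track 277.9°, groundspeed 136.9 kt

Leg 1: track=118.8°, groundspeed=109.1 kt
Leg 2: track=148.0°, groundspeed=108.1 kt
Leg 3: track=277.9°, groundspeed=136.9 kt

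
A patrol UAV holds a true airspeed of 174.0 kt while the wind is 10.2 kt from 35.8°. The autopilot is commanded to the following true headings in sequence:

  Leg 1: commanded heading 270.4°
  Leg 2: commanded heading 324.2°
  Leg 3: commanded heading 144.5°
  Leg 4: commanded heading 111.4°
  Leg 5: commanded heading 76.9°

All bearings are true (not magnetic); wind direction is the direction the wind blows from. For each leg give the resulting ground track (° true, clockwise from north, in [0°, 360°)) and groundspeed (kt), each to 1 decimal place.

Leg 1: heading 270.4°; drift -2.6° → track 267.8°, groundspeed 180.1 kt
Leg 2: heading 324.2°; drift -3.2° → track 321.0°, groundspeed 171.1 kt
Leg 3: heading 144.5°; drift +3.1° → track 147.6°, groundspeed 177.5 kt
Leg 4: heading 111.4°; drift +3.3° → track 114.7°, groundspeed 171.7 kt
Leg 5: heading 76.9°; drift +2.3° → track 79.2°, groundspeed 166.4 kt

Leg 1: track=267.8°, groundspeed=180.1 kt
Leg 2: track=321.0°, groundspeed=171.1 kt
Leg 3: track=147.6°, groundspeed=177.5 kt
Leg 4: track=114.7°, groundspeed=171.7 kt
Leg 5: track=79.2°, groundspeed=166.4 kt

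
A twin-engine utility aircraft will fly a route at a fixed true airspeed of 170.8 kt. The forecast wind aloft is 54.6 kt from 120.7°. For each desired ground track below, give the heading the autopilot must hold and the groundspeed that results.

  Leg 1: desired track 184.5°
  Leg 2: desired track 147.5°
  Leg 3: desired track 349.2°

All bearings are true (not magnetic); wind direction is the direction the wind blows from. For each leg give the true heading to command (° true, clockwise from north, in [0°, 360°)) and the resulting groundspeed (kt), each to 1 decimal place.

Leg 1: heading=167.8°, groundspeed=139.5 kt
Leg 2: heading=139.2°, groundspeed=120.3 kt
Leg 3: heading=3.1°, groundspeed=202.0 kt

Leg 1: desired track 184.5°; wind correction -16.7° → command heading 167.8°, groundspeed 139.5 kt
Leg 2: desired track 147.5°; wind correction -8.3° → command heading 139.2°, groundspeed 120.3 kt
Leg 3: desired track 349.2°; wind correction +13.9° → command heading 3.1°, groundspeed 202.0 kt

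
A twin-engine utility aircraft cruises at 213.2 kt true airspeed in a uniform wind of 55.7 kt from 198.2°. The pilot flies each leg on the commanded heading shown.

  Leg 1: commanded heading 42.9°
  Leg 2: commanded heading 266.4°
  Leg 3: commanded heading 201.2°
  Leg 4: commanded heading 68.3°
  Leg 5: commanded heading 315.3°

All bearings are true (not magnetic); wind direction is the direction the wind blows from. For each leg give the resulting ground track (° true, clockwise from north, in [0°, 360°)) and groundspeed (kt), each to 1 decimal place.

Leg 1: track=37.9°, groundspeed=264.8 kt
Leg 2: track=281.4°, groundspeed=199.3 kt
Leg 3: track=202.3°, groundspeed=157.6 kt
Leg 4: track=58.6°, groundspeed=252.6 kt
Leg 5: track=327.0°, groundspeed=243.7 kt

Leg 1: heading 42.9°; drift -5.0° → track 37.9°, groundspeed 264.8 kt
Leg 2: heading 266.4°; drift +15.0° → track 281.4°, groundspeed 199.3 kt
Leg 3: heading 201.2°; drift +1.1° → track 202.3°, groundspeed 157.6 kt
Leg 4: heading 68.3°; drift -9.7° → track 58.6°, groundspeed 252.6 kt
Leg 5: heading 315.3°; drift +11.7° → track 327.0°, groundspeed 243.7 kt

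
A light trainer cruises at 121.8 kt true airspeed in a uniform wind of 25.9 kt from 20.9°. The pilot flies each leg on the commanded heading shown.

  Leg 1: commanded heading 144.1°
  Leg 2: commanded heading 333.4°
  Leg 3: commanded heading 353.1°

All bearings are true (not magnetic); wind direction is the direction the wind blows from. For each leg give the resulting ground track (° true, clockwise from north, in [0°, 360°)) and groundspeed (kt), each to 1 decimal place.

Leg 1: heading 144.1°; drift +9.1° → track 153.2°, groundspeed 137.7 kt
Leg 2: heading 333.4°; drift -10.4° → track 323.0°, groundspeed 106.0 kt
Leg 3: heading 353.1°; drift -7.0° → track 346.1°, groundspeed 99.6 kt

Leg 1: track=153.2°, groundspeed=137.7 kt
Leg 2: track=323.0°, groundspeed=106.0 kt
Leg 3: track=346.1°, groundspeed=99.6 kt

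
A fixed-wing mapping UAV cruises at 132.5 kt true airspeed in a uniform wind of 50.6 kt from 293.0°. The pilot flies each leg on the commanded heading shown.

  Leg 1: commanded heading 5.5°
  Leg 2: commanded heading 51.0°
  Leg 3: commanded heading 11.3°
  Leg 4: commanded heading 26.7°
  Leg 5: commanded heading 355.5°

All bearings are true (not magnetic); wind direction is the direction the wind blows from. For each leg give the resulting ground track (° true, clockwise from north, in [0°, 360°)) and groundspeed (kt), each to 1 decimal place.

Leg 1: heading 5.5°; drift +22.4° → track 27.9°, groundspeed 126.8 kt
Leg 2: heading 51.0°; drift +16.0° → track 67.0°, groundspeed 162.5 kt
Leg 3: heading 11.3°; drift +22.1° → track 33.4°, groundspeed 131.9 kt
Leg 4: heading 26.7°; drift +20.4° → track 47.1°, groundspeed 144.9 kt
Leg 5: heading 355.5°; drift +22.4° → track 17.9°, groundspeed 118.0 kt

Leg 1: track=27.9°, groundspeed=126.8 kt
Leg 2: track=67.0°, groundspeed=162.5 kt
Leg 3: track=33.4°, groundspeed=131.9 kt
Leg 4: track=47.1°, groundspeed=144.9 kt
Leg 5: track=17.9°, groundspeed=118.0 kt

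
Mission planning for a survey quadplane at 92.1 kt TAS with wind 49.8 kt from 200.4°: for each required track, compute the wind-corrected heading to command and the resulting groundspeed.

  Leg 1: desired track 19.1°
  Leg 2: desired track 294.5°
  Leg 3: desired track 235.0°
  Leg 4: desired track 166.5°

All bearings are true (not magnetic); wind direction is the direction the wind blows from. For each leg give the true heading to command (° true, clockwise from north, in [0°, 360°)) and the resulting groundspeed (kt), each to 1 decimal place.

Leg 1: desired track 19.1°; wind correction -0.7° → command heading 18.4°, groundspeed 141.9 kt
Leg 2: desired track 294.5°; wind correction -32.6° → command heading 261.9°, groundspeed 81.1 kt
Leg 3: desired track 235.0°; wind correction -17.9° → command heading 217.1°, groundspeed 46.7 kt
Leg 4: desired track 166.5°; wind correction +17.6° → command heading 184.1°, groundspeed 46.5 kt

Leg 1: heading=18.4°, groundspeed=141.9 kt
Leg 2: heading=261.9°, groundspeed=81.1 kt
Leg 3: heading=217.1°, groundspeed=46.7 kt
Leg 4: heading=184.1°, groundspeed=46.5 kt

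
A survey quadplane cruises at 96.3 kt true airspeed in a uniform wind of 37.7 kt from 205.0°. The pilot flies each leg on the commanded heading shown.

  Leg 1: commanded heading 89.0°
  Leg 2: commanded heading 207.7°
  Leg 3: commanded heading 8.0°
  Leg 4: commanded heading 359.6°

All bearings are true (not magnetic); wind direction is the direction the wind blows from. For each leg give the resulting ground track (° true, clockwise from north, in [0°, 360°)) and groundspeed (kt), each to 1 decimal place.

Leg 1: heading 89.0°; drift -16.7° → track 72.3°, groundspeed 117.8 kt
Leg 2: heading 207.7°; drift +1.7° → track 209.4°, groundspeed 58.7 kt
Leg 3: heading 8.0°; drift +4.8° → track 12.8°, groundspeed 132.8 kt
Leg 4: heading 359.6°; drift +7.1° → track 6.7°, groundspeed 131.4 kt

Leg 1: track=72.3°, groundspeed=117.8 kt
Leg 2: track=209.4°, groundspeed=58.7 kt
Leg 3: track=12.8°, groundspeed=132.8 kt
Leg 4: track=6.7°, groundspeed=131.4 kt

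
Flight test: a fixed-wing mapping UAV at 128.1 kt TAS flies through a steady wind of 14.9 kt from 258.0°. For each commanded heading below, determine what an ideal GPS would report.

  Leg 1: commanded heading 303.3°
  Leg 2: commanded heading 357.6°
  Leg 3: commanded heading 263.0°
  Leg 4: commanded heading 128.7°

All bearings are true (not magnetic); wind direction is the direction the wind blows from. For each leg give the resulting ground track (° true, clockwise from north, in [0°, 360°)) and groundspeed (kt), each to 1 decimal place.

Leg 1: heading 303.3°; drift +5.1° → track 308.4°, groundspeed 118.1 kt
Leg 2: heading 357.6°; drift +6.4° → track 4.0°, groundspeed 131.4 kt
Leg 3: heading 263.0°; drift +0.7° → track 263.7°, groundspeed 113.3 kt
Leg 4: heading 128.7°; drift -4.8° → track 123.9°, groundspeed 138.0 kt

Leg 1: track=308.4°, groundspeed=118.1 kt
Leg 2: track=4.0°, groundspeed=131.4 kt
Leg 3: track=263.7°, groundspeed=113.3 kt
Leg 4: track=123.9°, groundspeed=138.0 kt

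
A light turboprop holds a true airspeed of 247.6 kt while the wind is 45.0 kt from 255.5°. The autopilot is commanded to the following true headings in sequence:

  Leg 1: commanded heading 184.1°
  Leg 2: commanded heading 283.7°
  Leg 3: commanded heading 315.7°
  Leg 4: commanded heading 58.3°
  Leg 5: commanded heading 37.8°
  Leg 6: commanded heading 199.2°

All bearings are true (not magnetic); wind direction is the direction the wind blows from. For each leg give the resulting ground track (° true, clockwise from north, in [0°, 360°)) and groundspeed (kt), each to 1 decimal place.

Leg 1: heading 184.1°; drift -10.4° → track 173.7°, groundspeed 237.1 kt
Leg 2: heading 283.7°; drift +5.8° → track 289.5°, groundspeed 209.0 kt
Leg 3: heading 315.7°; drift +9.8° → track 325.5°, groundspeed 228.6 kt
Leg 4: heading 58.3°; drift +2.6° → track 60.9°, groundspeed 290.9 kt
Leg 5: heading 37.8°; drift +5.5° → track 43.3°, groundspeed 284.5 kt
Leg 6: heading 199.2°; drift -9.5° → track 189.7°, groundspeed 225.8 kt

Leg 1: track=173.7°, groundspeed=237.1 kt
Leg 2: track=289.5°, groundspeed=209.0 kt
Leg 3: track=325.5°, groundspeed=228.6 kt
Leg 4: track=60.9°, groundspeed=290.9 kt
Leg 5: track=43.3°, groundspeed=284.5 kt
Leg 6: track=189.7°, groundspeed=225.8 kt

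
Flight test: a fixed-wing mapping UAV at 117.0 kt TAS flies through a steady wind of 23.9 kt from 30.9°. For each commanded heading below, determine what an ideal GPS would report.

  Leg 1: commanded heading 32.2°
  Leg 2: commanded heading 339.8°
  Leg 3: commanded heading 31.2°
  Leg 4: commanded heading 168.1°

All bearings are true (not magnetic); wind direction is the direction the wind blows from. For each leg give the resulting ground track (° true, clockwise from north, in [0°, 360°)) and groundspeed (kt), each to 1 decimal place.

Leg 1: heading 32.2°; drift +0.3° → track 32.5°, groundspeed 93.1 kt
Leg 2: heading 339.8°; drift -10.3° → track 329.5°, groundspeed 103.7 kt
Leg 3: heading 31.2°; drift +0.1° → track 31.3°, groundspeed 93.1 kt
Leg 4: heading 168.1°; drift +6.9° → track 175.0°, groundspeed 135.5 kt

Leg 1: track=32.5°, groundspeed=93.1 kt
Leg 2: track=329.5°, groundspeed=103.7 kt
Leg 3: track=31.3°, groundspeed=93.1 kt
Leg 4: track=175.0°, groundspeed=135.5 kt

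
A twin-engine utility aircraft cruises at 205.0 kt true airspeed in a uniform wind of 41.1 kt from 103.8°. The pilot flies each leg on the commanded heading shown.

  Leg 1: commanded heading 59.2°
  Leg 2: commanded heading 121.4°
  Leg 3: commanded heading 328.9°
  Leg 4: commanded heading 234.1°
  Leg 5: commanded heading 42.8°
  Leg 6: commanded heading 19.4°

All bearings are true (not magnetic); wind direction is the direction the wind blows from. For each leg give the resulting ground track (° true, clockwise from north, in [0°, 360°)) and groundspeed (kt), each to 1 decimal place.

Leg 1: heading 59.2°; drift -9.3° → track 49.9°, groundspeed 178.1 kt
Leg 2: heading 121.4°; drift +4.3° → track 125.7°, groundspeed 166.3 kt
Leg 3: heading 328.9°; drift -7.1° → track 321.8°, groundspeed 235.8 kt
Leg 4: heading 234.1°; drift +7.7° → track 241.8°, groundspeed 233.7 kt
Leg 5: heading 42.8°; drift -11.0° → track 31.8°, groundspeed 188.5 kt
Leg 6: heading 19.4°; drift -11.5° → track 7.9°, groundspeed 205.1 kt

Leg 1: track=49.9°, groundspeed=178.1 kt
Leg 2: track=125.7°, groundspeed=166.3 kt
Leg 3: track=321.8°, groundspeed=235.8 kt
Leg 4: track=241.8°, groundspeed=233.7 kt
Leg 5: track=31.8°, groundspeed=188.5 kt
Leg 6: track=7.9°, groundspeed=205.1 kt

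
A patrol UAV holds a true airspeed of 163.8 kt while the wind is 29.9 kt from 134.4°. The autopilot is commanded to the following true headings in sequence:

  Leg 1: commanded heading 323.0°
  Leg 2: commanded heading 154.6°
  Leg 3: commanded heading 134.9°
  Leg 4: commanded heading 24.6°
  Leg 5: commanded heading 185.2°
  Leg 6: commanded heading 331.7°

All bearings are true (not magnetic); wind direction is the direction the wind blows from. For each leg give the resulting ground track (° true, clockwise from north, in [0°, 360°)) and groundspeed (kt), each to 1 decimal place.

Leg 1: track=321.7°, groundspeed=193.4 kt
Leg 2: track=158.9°, groundspeed=136.1 kt
Leg 3: track=135.0°, groundspeed=133.9 kt
Leg 4: track=15.4°, groundspeed=176.2 kt
Leg 5: track=194.3°, groundspeed=146.7 kt
Leg 6: track=329.1°, groundspeed=192.6 kt

Leg 1: heading 323.0°; drift -1.3° → track 321.7°, groundspeed 193.4 kt
Leg 2: heading 154.6°; drift +4.3° → track 158.9°, groundspeed 136.1 kt
Leg 3: heading 134.9°; drift +0.1° → track 135.0°, groundspeed 133.9 kt
Leg 4: heading 24.6°; drift -9.2° → track 15.4°, groundspeed 176.2 kt
Leg 5: heading 185.2°; drift +9.1° → track 194.3°, groundspeed 146.7 kt
Leg 6: heading 331.7°; drift -2.6° → track 329.1°, groundspeed 192.6 kt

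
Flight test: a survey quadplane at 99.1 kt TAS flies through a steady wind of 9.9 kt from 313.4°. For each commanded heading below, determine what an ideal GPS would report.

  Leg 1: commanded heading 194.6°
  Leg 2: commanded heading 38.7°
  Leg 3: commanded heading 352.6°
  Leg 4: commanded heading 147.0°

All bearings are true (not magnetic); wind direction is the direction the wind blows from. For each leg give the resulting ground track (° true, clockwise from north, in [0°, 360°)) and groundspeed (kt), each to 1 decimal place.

Leg 1: heading 194.6°; drift -4.8° → track 189.8°, groundspeed 104.2 kt
Leg 2: heading 38.7°; drift +5.7° → track 44.4°, groundspeed 98.8 kt
Leg 3: heading 352.6°; drift +3.9° → track 356.5°, groundspeed 91.6 kt
Leg 4: heading 147.0°; drift -1.2° → track 145.8°, groundspeed 108.7 kt

Leg 1: track=189.8°, groundspeed=104.2 kt
Leg 2: track=44.4°, groundspeed=98.8 kt
Leg 3: track=356.5°, groundspeed=91.6 kt
Leg 4: track=145.8°, groundspeed=108.7 kt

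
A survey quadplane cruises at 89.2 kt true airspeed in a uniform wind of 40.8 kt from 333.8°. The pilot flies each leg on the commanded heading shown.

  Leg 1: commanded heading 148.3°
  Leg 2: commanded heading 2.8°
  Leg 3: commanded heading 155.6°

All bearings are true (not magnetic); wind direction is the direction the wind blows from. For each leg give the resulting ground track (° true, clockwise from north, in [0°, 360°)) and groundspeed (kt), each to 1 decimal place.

Leg 1: heading 148.3°; drift +1.7° → track 150.0°, groundspeed 129.9 kt
Leg 2: heading 2.8°; drift +20.3° → track 23.1°, groundspeed 57.1 kt
Leg 3: heading 155.6°; drift -0.6° → track 155.0°, groundspeed 130.0 kt

Leg 1: track=150.0°, groundspeed=129.9 kt
Leg 2: track=23.1°, groundspeed=57.1 kt
Leg 3: track=155.0°, groundspeed=130.0 kt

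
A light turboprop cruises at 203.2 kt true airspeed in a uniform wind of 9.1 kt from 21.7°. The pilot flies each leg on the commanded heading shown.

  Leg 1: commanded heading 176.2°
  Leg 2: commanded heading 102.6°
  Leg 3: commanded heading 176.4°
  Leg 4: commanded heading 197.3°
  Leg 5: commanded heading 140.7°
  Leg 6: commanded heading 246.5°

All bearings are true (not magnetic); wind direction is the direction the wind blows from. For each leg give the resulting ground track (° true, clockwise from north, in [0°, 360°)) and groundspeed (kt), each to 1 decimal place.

Leg 1: heading 176.2°; drift +1.1° → track 177.3°, groundspeed 211.4 kt
Leg 2: heading 102.6°; drift +2.5° → track 105.1°, groundspeed 202.0 kt
Leg 3: heading 176.4°; drift +1.1° → track 177.5°, groundspeed 211.5 kt
Leg 4: heading 197.3°; drift +0.2° → track 197.5°, groundspeed 212.3 kt
Leg 5: heading 140.7°; drift +2.2° → track 142.9°, groundspeed 207.8 kt
Leg 6: heading 246.5°; drift -1.8° → track 244.7°, groundspeed 209.8 kt

Leg 1: track=177.3°, groundspeed=211.4 kt
Leg 2: track=105.1°, groundspeed=202.0 kt
Leg 3: track=177.5°, groundspeed=211.5 kt
Leg 4: track=197.5°, groundspeed=212.3 kt
Leg 5: track=142.9°, groundspeed=207.8 kt
Leg 6: track=244.7°, groundspeed=209.8 kt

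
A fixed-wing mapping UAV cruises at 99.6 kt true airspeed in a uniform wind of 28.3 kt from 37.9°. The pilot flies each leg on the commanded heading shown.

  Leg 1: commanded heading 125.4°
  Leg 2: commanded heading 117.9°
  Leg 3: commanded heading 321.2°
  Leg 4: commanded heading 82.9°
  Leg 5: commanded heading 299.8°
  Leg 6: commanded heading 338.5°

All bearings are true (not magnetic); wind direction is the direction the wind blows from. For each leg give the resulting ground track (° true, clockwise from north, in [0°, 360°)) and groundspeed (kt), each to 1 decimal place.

Leg 1: track=141.4°, groundspeed=102.3 kt
Leg 2: track=134.3°, groundspeed=98.7 kt
Leg 3: track=304.7°, groundspeed=97.1 kt
Leg 4: track=97.0°, groundspeed=82.1 kt
Leg 5: track=284.7°, groundspeed=107.3 kt
Leg 6: track=322.5°, groundspeed=88.6 kt

Leg 1: heading 125.4°; drift +16.0° → track 141.4°, groundspeed 102.3 kt
Leg 2: heading 117.9°; drift +16.4° → track 134.3°, groundspeed 98.7 kt
Leg 3: heading 321.2°; drift -16.5° → track 304.7°, groundspeed 97.1 kt
Leg 4: heading 82.9°; drift +14.1° → track 97.0°, groundspeed 82.1 kt
Leg 5: heading 299.8°; drift -15.1° → track 284.7°, groundspeed 107.3 kt
Leg 6: heading 338.5°; drift -16.0° → track 322.5°, groundspeed 88.6 kt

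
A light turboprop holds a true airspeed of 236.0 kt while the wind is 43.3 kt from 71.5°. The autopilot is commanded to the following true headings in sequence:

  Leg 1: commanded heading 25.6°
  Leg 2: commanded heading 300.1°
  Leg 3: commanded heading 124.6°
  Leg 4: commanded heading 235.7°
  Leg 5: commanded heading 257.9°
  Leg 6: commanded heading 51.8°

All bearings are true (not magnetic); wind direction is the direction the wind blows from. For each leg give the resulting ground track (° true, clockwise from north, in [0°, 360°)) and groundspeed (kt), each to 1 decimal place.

Leg 1: heading 25.6°; drift -8.6° → track 17.0°, groundspeed 208.2 kt
Leg 2: heading 300.1°; drift -7.0° → track 293.1°, groundspeed 266.6 kt
Leg 3: heading 124.6°; drift +9.4° → track 134.0°, groundspeed 212.8 kt
Leg 4: heading 235.7°; drift +2.4° → track 238.1°, groundspeed 277.9 kt
Leg 5: heading 257.9°; drift -1.0° → track 256.9°, groundspeed 279.1 kt
Leg 6: heading 51.8°; drift -4.3° → track 47.5°, groundspeed 195.8 kt

Leg 1: track=17.0°, groundspeed=208.2 kt
Leg 2: track=293.1°, groundspeed=266.6 kt
Leg 3: track=134.0°, groundspeed=212.8 kt
Leg 4: track=238.1°, groundspeed=277.9 kt
Leg 5: track=256.9°, groundspeed=279.1 kt
Leg 6: track=47.5°, groundspeed=195.8 kt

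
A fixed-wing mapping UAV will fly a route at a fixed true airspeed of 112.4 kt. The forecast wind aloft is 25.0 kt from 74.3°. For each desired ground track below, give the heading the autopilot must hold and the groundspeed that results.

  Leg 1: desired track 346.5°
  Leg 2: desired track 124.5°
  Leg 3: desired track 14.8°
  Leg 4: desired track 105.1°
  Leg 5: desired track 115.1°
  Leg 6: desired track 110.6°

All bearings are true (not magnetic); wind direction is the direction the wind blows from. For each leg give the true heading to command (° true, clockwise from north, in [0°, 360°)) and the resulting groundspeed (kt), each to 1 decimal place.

Leg 1: desired track 346.5°; wind correction +12.8° → command heading 359.3°, groundspeed 108.6 kt
Leg 2: desired track 124.5°; wind correction -9.8° → command heading 114.7°, groundspeed 94.7 kt
Leg 3: desired track 14.8°; wind correction +11.0° → command heading 25.8°, groundspeed 97.6 kt
Leg 4: desired track 105.1°; wind correction -6.5° → command heading 98.6°, groundspeed 90.2 kt
Leg 5: desired track 115.1°; wind correction -8.4° → command heading 106.7°, groundspeed 92.3 kt
Leg 6: desired track 110.6°; wind correction -7.6° → command heading 103.0°, groundspeed 91.3 kt

Leg 1: heading=359.3°, groundspeed=108.6 kt
Leg 2: heading=114.7°, groundspeed=94.7 kt
Leg 3: heading=25.8°, groundspeed=97.6 kt
Leg 4: heading=98.6°, groundspeed=90.2 kt
Leg 5: heading=106.7°, groundspeed=92.3 kt
Leg 6: heading=103.0°, groundspeed=91.3 kt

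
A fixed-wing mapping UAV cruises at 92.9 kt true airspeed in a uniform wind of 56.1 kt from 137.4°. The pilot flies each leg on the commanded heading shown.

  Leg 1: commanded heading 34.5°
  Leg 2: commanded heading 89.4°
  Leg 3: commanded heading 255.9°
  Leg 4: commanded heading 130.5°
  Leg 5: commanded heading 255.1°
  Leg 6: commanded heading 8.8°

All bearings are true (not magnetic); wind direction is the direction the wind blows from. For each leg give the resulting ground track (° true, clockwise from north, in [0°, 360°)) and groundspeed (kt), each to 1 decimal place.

Leg 1: heading 34.5°; drift -27.4° → track 7.1°, groundspeed 118.8 kt
Leg 2: heading 89.4°; drift -37.0° → track 52.4°, groundspeed 69.3 kt
Leg 3: heading 255.9°; drift +22.4° → track 278.3°, groundspeed 129.4 kt
Leg 4: heading 130.5°; drift -10.3° → track 120.2°, groundspeed 37.8 kt
Leg 5: heading 255.1°; drift +22.7° → track 277.8°, groundspeed 128.9 kt
Leg 6: heading 8.8°; drift -18.9° → track 349.9°, groundspeed 135.2 kt

Leg 1: track=7.1°, groundspeed=118.8 kt
Leg 2: track=52.4°, groundspeed=69.3 kt
Leg 3: track=278.3°, groundspeed=129.4 kt
Leg 4: track=120.2°, groundspeed=37.8 kt
Leg 5: track=277.8°, groundspeed=128.9 kt
Leg 6: track=349.9°, groundspeed=135.2 kt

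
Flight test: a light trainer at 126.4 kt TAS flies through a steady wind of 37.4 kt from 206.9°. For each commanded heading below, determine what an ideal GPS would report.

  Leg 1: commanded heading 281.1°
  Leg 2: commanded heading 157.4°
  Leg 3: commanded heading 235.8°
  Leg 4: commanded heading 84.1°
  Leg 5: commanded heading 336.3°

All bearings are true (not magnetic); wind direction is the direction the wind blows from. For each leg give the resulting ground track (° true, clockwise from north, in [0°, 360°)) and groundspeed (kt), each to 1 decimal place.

Leg 1: heading 281.1°; drift +17.2° → track 298.3°, groundspeed 121.7 kt
Leg 2: heading 157.4°; drift -15.6° → track 141.8°, groundspeed 106.0 kt
Leg 3: heading 235.8°; drift +10.9° → track 246.7°, groundspeed 95.4 kt
Leg 4: heading 84.1°; drift -12.1° → track 72.0°, groundspeed 150.0 kt
Leg 5: heading 336.3°; drift +10.9° → track 347.2°, groundspeed 152.9 kt

Leg 1: track=298.3°, groundspeed=121.7 kt
Leg 2: track=141.8°, groundspeed=106.0 kt
Leg 3: track=246.7°, groundspeed=95.4 kt
Leg 4: track=72.0°, groundspeed=150.0 kt
Leg 5: track=347.2°, groundspeed=152.9 kt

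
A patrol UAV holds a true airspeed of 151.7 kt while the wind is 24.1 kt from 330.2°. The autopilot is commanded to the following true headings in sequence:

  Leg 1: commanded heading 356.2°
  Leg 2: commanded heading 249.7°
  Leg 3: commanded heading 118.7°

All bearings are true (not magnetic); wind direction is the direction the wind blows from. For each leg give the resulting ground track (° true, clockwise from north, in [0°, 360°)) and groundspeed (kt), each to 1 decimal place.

Leg 1: heading 356.2°; drift +4.6° → track 0.8°, groundspeed 130.5 kt
Leg 2: heading 249.7°; drift -9.1° → track 240.6°, groundspeed 149.6 kt
Leg 3: heading 118.7°; drift +4.2° → track 122.9°, groundspeed 172.7 kt

Leg 1: track=0.8°, groundspeed=130.5 kt
Leg 2: track=240.6°, groundspeed=149.6 kt
Leg 3: track=122.9°, groundspeed=172.7 kt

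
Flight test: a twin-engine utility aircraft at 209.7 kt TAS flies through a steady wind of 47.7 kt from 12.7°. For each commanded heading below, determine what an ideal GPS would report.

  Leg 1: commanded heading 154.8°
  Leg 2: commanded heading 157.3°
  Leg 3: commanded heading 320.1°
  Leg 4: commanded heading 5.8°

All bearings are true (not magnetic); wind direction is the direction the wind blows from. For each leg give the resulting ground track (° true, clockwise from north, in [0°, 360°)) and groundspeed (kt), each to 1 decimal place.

Leg 1: track=161.6°, groundspeed=249.1 kt
Leg 2: track=163.6°, groundspeed=250.1 kt
Leg 3: track=308.3°, groundspeed=184.7 kt
Leg 4: track=3.8°, groundspeed=162.4 kt

Leg 1: heading 154.8°; drift +6.8° → track 161.6°, groundspeed 249.1 kt
Leg 2: heading 157.3°; drift +6.3° → track 163.6°, groundspeed 250.1 kt
Leg 3: heading 320.1°; drift -11.8° → track 308.3°, groundspeed 184.7 kt
Leg 4: heading 5.8°; drift -2.0° → track 3.8°, groundspeed 162.4 kt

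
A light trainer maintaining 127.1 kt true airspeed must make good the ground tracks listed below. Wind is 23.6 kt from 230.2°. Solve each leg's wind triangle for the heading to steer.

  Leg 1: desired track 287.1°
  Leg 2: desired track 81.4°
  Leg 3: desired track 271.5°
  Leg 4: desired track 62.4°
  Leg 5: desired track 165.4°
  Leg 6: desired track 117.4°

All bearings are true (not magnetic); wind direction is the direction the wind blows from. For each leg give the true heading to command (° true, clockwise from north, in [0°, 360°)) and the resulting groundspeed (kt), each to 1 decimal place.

Leg 1: desired track 287.1°; wind correction -8.9° → command heading 278.2°, groundspeed 112.7 kt
Leg 2: desired track 81.4°; wind correction +5.5° → command heading 86.9°, groundspeed 146.7 kt
Leg 3: desired track 271.5°; wind correction -7.0° → command heading 264.5°, groundspeed 108.4 kt
Leg 4: desired track 62.4°; wind correction +2.2° → command heading 64.6°, groundspeed 150.1 kt
Leg 5: desired track 165.4°; wind correction +9.7° → command heading 175.1°, groundspeed 115.2 kt
Leg 6: desired track 117.4°; wind correction +9.9° → command heading 127.3°, groundspeed 134.4 kt

Leg 1: heading=278.2°, groundspeed=112.7 kt
Leg 2: heading=86.9°, groundspeed=146.7 kt
Leg 3: heading=264.5°, groundspeed=108.4 kt
Leg 4: heading=64.6°, groundspeed=150.1 kt
Leg 5: heading=175.1°, groundspeed=115.2 kt
Leg 6: heading=127.3°, groundspeed=134.4 kt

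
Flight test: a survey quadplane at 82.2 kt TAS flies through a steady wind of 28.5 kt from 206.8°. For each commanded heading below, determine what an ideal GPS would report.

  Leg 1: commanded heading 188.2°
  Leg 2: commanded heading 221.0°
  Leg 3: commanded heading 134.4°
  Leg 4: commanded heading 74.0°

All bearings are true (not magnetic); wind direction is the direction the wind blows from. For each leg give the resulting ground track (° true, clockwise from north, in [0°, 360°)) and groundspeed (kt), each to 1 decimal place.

Leg 1: track=178.8°, groundspeed=55.9 kt
Leg 2: track=228.3°, groundspeed=55.0 kt
Leg 3: track=114.1°, groundspeed=78.4 kt
Leg 4: track=62.4°, groundspeed=103.7 kt

Leg 1: heading 188.2°; drift -9.4° → track 178.8°, groundspeed 55.9 kt
Leg 2: heading 221.0°; drift +7.3° → track 228.3°, groundspeed 55.0 kt
Leg 3: heading 134.4°; drift -20.3° → track 114.1°, groundspeed 78.4 kt
Leg 4: heading 74.0°; drift -11.6° → track 62.4°, groundspeed 103.7 kt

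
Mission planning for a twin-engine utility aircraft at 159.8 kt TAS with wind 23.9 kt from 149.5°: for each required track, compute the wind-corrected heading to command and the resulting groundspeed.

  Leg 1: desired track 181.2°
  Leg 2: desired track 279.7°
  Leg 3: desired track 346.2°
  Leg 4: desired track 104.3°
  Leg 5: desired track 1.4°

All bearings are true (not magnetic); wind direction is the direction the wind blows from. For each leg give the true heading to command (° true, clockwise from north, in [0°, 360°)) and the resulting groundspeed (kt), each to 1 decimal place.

Leg 1: heading=176.7°, groundspeed=139.0 kt
Leg 2: heading=273.1°, groundspeed=174.2 kt
Leg 3: heading=348.7°, groundspeed=182.5 kt
Leg 4: heading=110.4°, groundspeed=142.1 kt
Leg 5: heading=5.9°, groundspeed=179.6 kt

Leg 1: desired track 181.2°; wind correction -4.5° → command heading 176.7°, groundspeed 139.0 kt
Leg 2: desired track 279.7°; wind correction -6.6° → command heading 273.1°, groundspeed 174.2 kt
Leg 3: desired track 346.2°; wind correction +2.5° → command heading 348.7°, groundspeed 182.5 kt
Leg 4: desired track 104.3°; wind correction +6.1° → command heading 110.4°, groundspeed 142.1 kt
Leg 5: desired track 1.4°; wind correction +4.5° → command heading 5.9°, groundspeed 179.6 kt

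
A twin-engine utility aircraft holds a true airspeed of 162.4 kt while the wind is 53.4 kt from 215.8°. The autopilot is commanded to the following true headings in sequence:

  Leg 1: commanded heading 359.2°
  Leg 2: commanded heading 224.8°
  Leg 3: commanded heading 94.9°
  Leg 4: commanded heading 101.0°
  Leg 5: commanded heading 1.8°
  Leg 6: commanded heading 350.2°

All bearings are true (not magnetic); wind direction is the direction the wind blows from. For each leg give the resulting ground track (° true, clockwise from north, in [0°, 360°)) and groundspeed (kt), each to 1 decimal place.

Leg 1: track=8.0°, groundspeed=207.7 kt
Leg 2: track=229.2°, groundspeed=110.0 kt
Leg 3: track=81.3°, groundspeed=195.3 kt
Leg 4: track=86.3°, groundspeed=191.1 kt
Leg 5: track=10.0°, groundspeed=208.8 kt
Leg 6: track=1.0°, groundspeed=203.4 kt

Leg 1: heading 359.2°; drift +8.8° → track 8.0°, groundspeed 207.7 kt
Leg 2: heading 224.8°; drift +4.4° → track 229.2°, groundspeed 110.0 kt
Leg 3: heading 94.9°; drift -13.6° → track 81.3°, groundspeed 195.3 kt
Leg 4: heading 101.0°; drift -14.7° → track 86.3°, groundspeed 191.1 kt
Leg 5: heading 1.8°; drift +8.2° → track 10.0°, groundspeed 208.8 kt
Leg 6: heading 350.2°; drift +10.8° → track 1.0°, groundspeed 203.4 kt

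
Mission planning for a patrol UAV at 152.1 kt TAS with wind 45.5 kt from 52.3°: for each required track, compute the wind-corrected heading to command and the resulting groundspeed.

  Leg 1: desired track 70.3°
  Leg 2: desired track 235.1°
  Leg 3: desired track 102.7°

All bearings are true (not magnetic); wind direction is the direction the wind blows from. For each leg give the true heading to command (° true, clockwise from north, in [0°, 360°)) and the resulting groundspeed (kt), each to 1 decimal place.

Leg 1: desired track 70.3°; wind correction -5.3° → command heading 65.0°, groundspeed 108.2 kt
Leg 2: desired track 235.1°; wind correction +0.8° → command heading 235.9°, groundspeed 197.5 kt
Leg 3: desired track 102.7°; wind correction -13.3° → command heading 89.4°, groundspeed 119.0 kt

Leg 1: heading=65.0°, groundspeed=108.2 kt
Leg 2: heading=235.9°, groundspeed=197.5 kt
Leg 3: heading=89.4°, groundspeed=119.0 kt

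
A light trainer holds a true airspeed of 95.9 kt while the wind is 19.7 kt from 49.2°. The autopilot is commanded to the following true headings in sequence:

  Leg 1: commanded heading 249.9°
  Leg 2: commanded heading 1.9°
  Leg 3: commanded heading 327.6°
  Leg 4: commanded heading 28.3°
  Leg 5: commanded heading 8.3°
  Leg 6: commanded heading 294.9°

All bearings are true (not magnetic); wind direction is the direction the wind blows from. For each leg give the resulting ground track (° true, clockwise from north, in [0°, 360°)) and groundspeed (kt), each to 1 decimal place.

Leg 1: heading 249.9°; drift -3.5° → track 246.4°, groundspeed 114.5 kt
Leg 2: heading 1.9°; drift -9.9° → track 352.0°, groundspeed 83.8 kt
Leg 3: heading 327.6°; drift -11.8° → track 315.8°, groundspeed 95.0 kt
Leg 4: heading 28.3°; drift -5.2° → track 23.1°, groundspeed 77.8 kt
Leg 5: heading 8.3°; drift -9.0° → track 359.3°, groundspeed 82.0 kt
Leg 6: heading 294.9°; drift -9.8° → track 285.1°, groundspeed 105.5 kt

Leg 1: track=246.4°, groundspeed=114.5 kt
Leg 2: track=352.0°, groundspeed=83.8 kt
Leg 3: track=315.8°, groundspeed=95.0 kt
Leg 4: track=23.1°, groundspeed=77.8 kt
Leg 5: track=359.3°, groundspeed=82.0 kt
Leg 6: track=285.1°, groundspeed=105.5 kt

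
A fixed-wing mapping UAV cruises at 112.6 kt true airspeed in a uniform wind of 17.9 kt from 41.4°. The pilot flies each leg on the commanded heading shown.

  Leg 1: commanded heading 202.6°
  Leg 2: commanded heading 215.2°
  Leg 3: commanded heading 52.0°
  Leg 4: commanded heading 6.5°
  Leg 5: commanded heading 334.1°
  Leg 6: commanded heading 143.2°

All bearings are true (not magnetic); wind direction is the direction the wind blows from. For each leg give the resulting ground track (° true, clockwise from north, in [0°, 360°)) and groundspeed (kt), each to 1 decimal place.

Leg 1: track=205.1°, groundspeed=129.7 kt
Leg 2: track=216.0°, groundspeed=130.4 kt
Leg 3: track=54.0°, groundspeed=95.1 kt
Leg 4: track=0.5°, groundspeed=98.5 kt
Leg 5: track=325.2°, groundspeed=107.0 kt
Leg 6: track=151.8°, groundspeed=117.6 kt

Leg 1: heading 202.6°; drift +2.5° → track 205.1°, groundspeed 129.7 kt
Leg 2: heading 215.2°; drift +0.8° → track 216.0°, groundspeed 130.4 kt
Leg 3: heading 52.0°; drift +2.0° → track 54.0°, groundspeed 95.1 kt
Leg 4: heading 6.5°; drift -6.0° → track 0.5°, groundspeed 98.5 kt
Leg 5: heading 334.1°; drift -8.9° → track 325.2°, groundspeed 107.0 kt
Leg 6: heading 143.2°; drift +8.6° → track 151.8°, groundspeed 117.6 kt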